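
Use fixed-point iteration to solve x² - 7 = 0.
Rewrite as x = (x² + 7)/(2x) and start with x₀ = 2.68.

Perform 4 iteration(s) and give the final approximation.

Equation: x² - 7 = 0
Fixed-point form: x = (x² + 7)/(2x)
x₀ = 2.68

x_1 = g(2.680000) = 2.645970
x_2 = g(2.645970) = 2.645751
x_3 = g(2.645751) = 2.645751
x_4 = g(2.645751) = 2.645751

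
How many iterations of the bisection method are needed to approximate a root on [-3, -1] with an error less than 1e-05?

We need (b-a)/2^n ≤ 1e-05
(-1 - (-3))/2^n ≤ 1e-05
2/2^n ≤ 1e-05
2^n ≥ 200000
n ≥ log₂(200000) = 17.61
n ≥ 18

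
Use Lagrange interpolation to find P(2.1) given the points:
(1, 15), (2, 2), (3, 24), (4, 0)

Lagrange interpolation formula:
P(x) = Σ yᵢ × Lᵢ(x)
where Lᵢ(x) = Π_{j≠i} (x - xⱼ)/(xᵢ - xⱼ)

L_0(2.1) = (2.1 - 2)/(1 - 2) × (2.1 - 3)/(1 - 3) × (2.1 - 4)/(1 - 4) = -0.028500
L_1(2.1) = (2.1 - 1)/(2 - 1) × (2.1 - 3)/(2 - 3) × (2.1 - 4)/(2 - 4) = 0.940500
L_2(2.1) = (2.1 - 1)/(3 - 1) × (2.1 - 2)/(3 - 2) × (2.1 - 4)/(3 - 4) = 0.104500
L_3(2.1) = (2.1 - 1)/(4 - 1) × (2.1 - 2)/(4 - 2) × (2.1 - 3)/(4 - 3) = -0.016500

P(2.1) = 15×L_0(2.1) + 2×L_1(2.1) + 24×L_2(2.1) + 0×L_3(2.1)
P(2.1) = 3.961500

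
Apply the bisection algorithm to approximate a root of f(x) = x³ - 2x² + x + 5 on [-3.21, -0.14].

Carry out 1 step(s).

f(x) = x³ - 2x² + x + 5
Initial interval: [-3.21, -0.14]

Iteration 1:
  c_1 = (-3.210000 + (-0.140000))/2 = -1.675000
  f(c_1) = f(-1.675000) = -6.985672
  f(a) × f(c) ≥ 0, new interval: [-1.675000, -0.140000]

After 1 iteration(s), the approximation is c_1 = -1.675000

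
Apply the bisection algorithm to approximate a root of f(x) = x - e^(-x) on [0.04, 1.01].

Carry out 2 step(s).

f(x) = x - e^(-x)
Initial interval: [0.04, 1.01]

Iteration 1:
  c_1 = (0.040000 + 1.010000)/2 = 0.525000
  f(c_1) = f(0.525000) = -0.066555
  f(a) × f(c) ≥ 0, new interval: [0.525000, 1.010000]
Iteration 2:
  c_2 = (0.525000 + 1.010000)/2 = 0.767500
  f(c_2) = f(0.767500) = 0.303328
  f(a) × f(c) < 0, new interval: [0.525000, 0.767500]

After 2 iteration(s), the approximation is c_2 = 0.767500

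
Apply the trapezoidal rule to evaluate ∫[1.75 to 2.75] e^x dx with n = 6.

f(x) = e^x
a = 1.75, b = 2.75, n = 6
h = (b - a)/n = 0.166667

Trapezoidal rule: (h/2)[f(x₀) + 2f(x₁) + 2f(x₂) + ... + f(xₙ)]

x_0 = 1.7500, f(x_0) = 5.754603, coefficient = 1
x_1 = 1.9167, f(x_1) = 6.798260, coefficient = 2
x_2 = 2.0833, f(x_2) = 8.031195, coefficient = 2
x_3 = 2.2500, f(x_3) = 9.487736, coefficient = 2
x_4 = 2.4167, f(x_4) = 11.208436, coefficient = 2
x_5 = 2.5833, f(x_5) = 13.241202, coefficient = 2
x_6 = 2.7500, f(x_6) = 15.642632, coefficient = 1

I ≈ (0.166667/2) × 118.930891 = 9.910908
Exact value: 9.888029
Error: 0.022878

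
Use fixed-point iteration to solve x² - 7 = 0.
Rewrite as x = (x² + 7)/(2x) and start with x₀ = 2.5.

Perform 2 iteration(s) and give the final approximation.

Equation: x² - 7 = 0
Fixed-point form: x = (x² + 7)/(2x)
x₀ = 2.5

x_1 = g(2.500000) = 2.650000
x_2 = g(2.650000) = 2.645755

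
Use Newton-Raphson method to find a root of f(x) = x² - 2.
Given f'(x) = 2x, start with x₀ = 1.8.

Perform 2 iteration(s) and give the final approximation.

f(x) = x² - 2
f'(x) = 2x
x₀ = 1.8

Newton-Raphson formula: x_{n+1} = x_n - f(x_n)/f'(x_n)

Iteration 1:
  f(1.800000) = 1.240000
  f'(1.800000) = 3.600000
  x_1 = 1.800000 - 1.240000/3.600000 = 1.455556
Iteration 2:
  f(1.455556) = 0.118642
  f'(1.455556) = 2.911111
  x_2 = 1.455556 - 0.118642/2.911111 = 1.414801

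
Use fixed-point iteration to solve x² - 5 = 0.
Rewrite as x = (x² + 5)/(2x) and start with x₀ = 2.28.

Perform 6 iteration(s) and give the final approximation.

Equation: x² - 5 = 0
Fixed-point form: x = (x² + 5)/(2x)
x₀ = 2.28

x_1 = g(2.280000) = 2.236491
x_2 = g(2.236491) = 2.236068
x_3 = g(2.236068) = 2.236068
x_4 = g(2.236068) = 2.236068
x_5 = g(2.236068) = 2.236068
x_6 = g(2.236068) = 2.236068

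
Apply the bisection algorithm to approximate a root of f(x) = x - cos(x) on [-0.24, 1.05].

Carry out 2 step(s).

f(x) = x - cos(x)
Initial interval: [-0.24, 1.05]

Iteration 1:
  c_1 = (-0.240000 + 1.050000)/2 = 0.405000
  f(c_1) = f(0.405000) = -0.514102
  f(a) × f(c) ≥ 0, new interval: [0.405000, 1.050000]
Iteration 2:
  c_2 = (0.405000 + 1.050000)/2 = 0.727500
  f(c_2) = f(0.727500) = -0.019339
  f(a) × f(c) ≥ 0, new interval: [0.727500, 1.050000]

After 2 iteration(s), the approximation is c_2 = 0.727500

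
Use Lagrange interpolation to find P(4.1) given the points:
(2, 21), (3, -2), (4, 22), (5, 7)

Lagrange interpolation formula:
P(x) = Σ yᵢ × Lᵢ(x)
where Lᵢ(x) = Π_{j≠i} (x - xⱼ)/(xᵢ - xⱼ)

L_0(4.1) = (4.1 - 3)/(2 - 3) × (4.1 - 4)/(2 - 4) × (4.1 - 5)/(2 - 5) = 0.016500
L_1(4.1) = (4.1 - 2)/(3 - 2) × (4.1 - 4)/(3 - 4) × (4.1 - 5)/(3 - 5) = -0.094500
L_2(4.1) = (4.1 - 2)/(4 - 2) × (4.1 - 3)/(4 - 3) × (4.1 - 5)/(4 - 5) = 1.039500
L_3(4.1) = (4.1 - 2)/(5 - 2) × (4.1 - 3)/(5 - 3) × (4.1 - 4)/(5 - 4) = 0.038500

P(4.1) = 21×L_0(4.1) + (-2)×L_1(4.1) + 22×L_2(4.1) + 7×L_3(4.1)
P(4.1) = 23.674000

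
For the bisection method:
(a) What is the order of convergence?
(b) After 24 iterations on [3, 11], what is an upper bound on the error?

(a) Bisection has linear (order 1) convergence; the error is halved each step.

(b) Error bound = (b-a)/2^n = (11 - 3)/2^{24}
    = 8/2^{24}

(a) 1 (linear); (b) error ≤ 4.77e-07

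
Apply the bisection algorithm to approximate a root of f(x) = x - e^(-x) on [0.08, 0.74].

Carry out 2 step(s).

f(x) = x - e^(-x)
Initial interval: [0.08, 0.74]

Iteration 1:
  c_1 = (0.080000 + 0.740000)/2 = 0.410000
  f(c_1) = f(0.410000) = -0.253650
  f(a) × f(c) ≥ 0, new interval: [0.410000, 0.740000]
Iteration 2:
  c_2 = (0.410000 + 0.740000)/2 = 0.575000
  f(c_2) = f(0.575000) = 0.012295
  f(a) × f(c) < 0, new interval: [0.410000, 0.575000]

After 2 iteration(s), the approximation is c_2 = 0.575000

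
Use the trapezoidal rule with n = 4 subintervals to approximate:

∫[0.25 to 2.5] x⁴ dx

f(x) = x⁴
a = 0.25, b = 2.5, n = 4
h = (b - a)/n = 0.562500

Trapezoidal rule: (h/2)[f(x₀) + 2f(x₁) + 2f(x₂) + ... + f(xₙ)]

x_0 = 0.2500, f(x_0) = 0.003906, coefficient = 1
x_1 = 0.8125, f(x_1) = 0.435806, coefficient = 2
x_2 = 1.3750, f(x_2) = 3.574463, coefficient = 2
x_3 = 1.9375, f(x_3) = 14.091812, coefficient = 2
x_4 = 2.5000, f(x_4) = 39.062500, coefficient = 1

I ≈ (0.562500/2) × 75.270569 = 21.169847
Exact value: 19.531055
Error: 1.638793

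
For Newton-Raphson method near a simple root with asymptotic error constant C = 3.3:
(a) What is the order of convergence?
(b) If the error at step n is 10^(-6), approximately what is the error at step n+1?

(a) Newton-Raphson has quadratic (order 2) convergence near simple roots.
    This means |e_{n+1}| ≈ C|e_n|².

(b) With |e_n| = 10^(-6) and C = 3.3:
    |e_{n+1}| ≈ 3.3 × (10^(-6))² = 3.3 × 10^(-12)

(a) 2 (quadratic); (b) |e_{n+1}| ≈ 3.300e-12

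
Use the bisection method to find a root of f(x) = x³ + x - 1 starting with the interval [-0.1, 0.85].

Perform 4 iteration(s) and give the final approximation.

f(x) = x³ + x - 1
Initial interval: [-0.1, 0.85]

Iteration 1:
  c_1 = (-0.100000 + 0.850000)/2 = 0.375000
  f(c_1) = f(0.375000) = -0.572266
  f(a) × f(c) ≥ 0, new interval: [0.375000, 0.850000]
Iteration 2:
  c_2 = (0.375000 + 0.850000)/2 = 0.612500
  f(c_2) = f(0.612500) = -0.157717
  f(a) × f(c) ≥ 0, new interval: [0.612500, 0.850000]
Iteration 3:
  c_3 = (0.612500 + 0.850000)/2 = 0.731250
  f(c_3) = f(0.731250) = 0.122269
  f(a) × f(c) < 0, new interval: [0.612500, 0.731250]
Iteration 4:
  c_4 = (0.612500 + 0.731250)/2 = 0.671875
  f(c_4) = f(0.671875) = -0.024830
  f(a) × f(c) ≥ 0, new interval: [0.671875, 0.731250]

After 4 iteration(s), the approximation is c_4 = 0.671875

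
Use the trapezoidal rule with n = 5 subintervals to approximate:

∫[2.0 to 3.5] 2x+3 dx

f(x) = 2x+3
a = 2.0, b = 3.5, n = 5
h = (b - a)/n = 0.300000

Trapezoidal rule: (h/2)[f(x₀) + 2f(x₁) + 2f(x₂) + ... + f(xₙ)]

x_0 = 2.0000, f(x_0) = 7.000000, coefficient = 1
x_1 = 2.3000, f(x_1) = 7.600000, coefficient = 2
x_2 = 2.6000, f(x_2) = 8.200000, coefficient = 2
x_3 = 2.9000, f(x_3) = 8.800000, coefficient = 2
x_4 = 3.2000, f(x_4) = 9.400000, coefficient = 2
x_5 = 3.5000, f(x_5) = 10.000000, coefficient = 1

I ≈ (0.300000/2) × 85.000000 = 12.750000
Exact value: 12.750000
Error: 0.000000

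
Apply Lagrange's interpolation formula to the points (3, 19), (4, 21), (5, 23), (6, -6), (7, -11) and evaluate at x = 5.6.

Lagrange interpolation formula:
P(x) = Σ yᵢ × Lᵢ(x)
where Lᵢ(x) = Π_{j≠i} (x - xⱼ)/(xᵢ - xⱼ)

L_0(5.6) = (5.6 - 4)/(3 - 4) × (5.6 - 5)/(3 - 5) × (5.6 - 6)/(3 - 6) × (5.6 - 7)/(3 - 7) = 0.022400
L_1(5.6) = (5.6 - 3)/(4 - 3) × (5.6 - 5)/(4 - 5) × (5.6 - 6)/(4 - 6) × (5.6 - 7)/(4 - 7) = -0.145600
L_2(5.6) = (5.6 - 3)/(5 - 3) × (5.6 - 4)/(5 - 4) × (5.6 - 6)/(5 - 6) × (5.6 - 7)/(5 - 7) = 0.582400
L_3(5.6) = (5.6 - 3)/(6 - 3) × (5.6 - 4)/(6 - 4) × (5.6 - 5)/(6 - 5) × (5.6 - 7)/(6 - 7) = 0.582400
L_4(5.6) = (5.6 - 3)/(7 - 3) × (5.6 - 4)/(7 - 4) × (5.6 - 5)/(7 - 5) × (5.6 - 6)/(7 - 6) = -0.041600

P(5.6) = 19×L_0(5.6) + 21×L_1(5.6) + 23×L_2(5.6) + (-6)×L_3(5.6) + (-11)×L_4(5.6)
P(5.6) = 7.726400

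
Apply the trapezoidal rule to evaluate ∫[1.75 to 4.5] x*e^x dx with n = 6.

f(x) = x*e^x
a = 1.75, b = 4.5, n = 6
h = (b - a)/n = 0.458333

Trapezoidal rule: (h/2)[f(x₀) + 2f(x₁) + 2f(x₂) + ... + f(xₙ)]

x_0 = 1.7500, f(x_0) = 10.070555, coefficient = 1
x_1 = 2.2083, f(x_1) = 20.097017, coefficient = 2
x_2 = 2.6667, f(x_2) = 38.378443, coefficient = 2
x_3 = 3.1250, f(x_3) = 71.124672, coefficient = 2
x_4 = 3.5833, f(x_4) = 128.976059, coefficient = 2
x_5 = 4.0417, f(x_5) = 230.056243, coefficient = 2
x_6 = 4.5000, f(x_6) = 405.077091, coefficient = 1

I ≈ (0.458333/2) × 1392.412515 = 319.094535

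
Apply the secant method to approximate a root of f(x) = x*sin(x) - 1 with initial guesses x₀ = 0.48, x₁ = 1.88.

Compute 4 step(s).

f(x) = x*sin(x) - 1
x₀ = 0.48, x₁ = 1.88

Secant formula: x_{n+1} = x_n - f(x_n)(x_n - x_{n-1})/(f(x_n) - f(x_{n-1}))

Iteration 1:
  f(0.480000) = -0.778346
  f(1.880000) = 0.790843
  x_2 = 1.880000 - 0.790843×(1.880000 - 0.480000)/(0.790843 - (-0.778346))
       = 1.174425
Iteration 2:
  f(1.880000) = 0.790843
  f(1.174425) = 0.083370
  x_3 = 1.174425 - 0.083370×(1.174425 - 1.880000)/(0.083370 - 0.790843)
       = 1.091279
Iteration 3:
  f(1.174425) = 0.083370
  f(1.091279) = -0.031798
  x_4 = 1.091279 - (-0.031798)×(1.091279 - 1.174425)/(-0.031798 - 0.083370)
       = 1.114236
Iteration 4:
  f(1.091279) = -0.031798
  f(1.114236) = 0.000109
  x_5 = 1.114236 - 0.000109×(1.114236 - 1.091279)/(0.000109 - (-0.031798))
       = 1.114157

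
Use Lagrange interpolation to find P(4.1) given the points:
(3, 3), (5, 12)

Lagrange interpolation formula:
P(x) = Σ yᵢ × Lᵢ(x)
where Lᵢ(x) = Π_{j≠i} (x - xⱼ)/(xᵢ - xⱼ)

L_0(4.1) = (4.1 - 5)/(3 - 5) = 0.450000
L_1(4.1) = (4.1 - 3)/(5 - 3) = 0.550000

P(4.1) = 3×L_0(4.1) + 12×L_1(4.1)
P(4.1) = 7.950000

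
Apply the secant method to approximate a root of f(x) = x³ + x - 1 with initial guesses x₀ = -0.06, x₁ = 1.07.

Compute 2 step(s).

f(x) = x³ + x - 1
x₀ = -0.06, x₁ = 1.07

Secant formula: x_{n+1} = x_n - f(x_n)(x_n - x_{n-1})/(f(x_n) - f(x_{n-1}))

Iteration 1:
  f(-0.060000) = -1.060216
  f(1.070000) = 1.295043
  x_2 = 1.070000 - 1.295043×(1.070000 - (-0.060000))/(1.295043 - (-1.060216))
       = 0.448668
Iteration 2:
  f(1.070000) = 1.295043
  f(0.448668) = -0.461014
  x_3 = 0.448668 - (-0.461014)×(0.448668 - 1.070000)/(-0.461014 - 1.295043)
       = 0.611785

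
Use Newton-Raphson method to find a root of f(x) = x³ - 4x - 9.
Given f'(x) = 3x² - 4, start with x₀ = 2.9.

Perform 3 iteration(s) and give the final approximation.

f(x) = x³ - 4x - 9
f'(x) = 3x² - 4
x₀ = 2.9

Newton-Raphson formula: x_{n+1} = x_n - f(x_n)/f'(x_n)

Iteration 1:
  f(2.900000) = 3.789000
  f'(2.900000) = 21.230000
  x_1 = 2.900000 - 3.789000/21.230000 = 2.721526
Iteration 2:
  f(2.721526) = 0.271435
  f'(2.721526) = 18.220114
  x_2 = 2.721526 - 0.271435/18.220114 = 2.706629
Iteration 3:
  f(2.706629) = 0.001809
  f'(2.706629) = 17.977515
  x_3 = 2.706629 - 0.001809/17.977515 = 2.706528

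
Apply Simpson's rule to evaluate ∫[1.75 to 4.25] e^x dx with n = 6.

f(x) = e^x
a = 1.75, b = 4.25, n = 6
h = (b - a)/n = 0.416667

Simpson's rule: (h/3)[f(x₀) + 4f(x₁) + 2f(x₂) + ... + f(xₙ)]

x_0 = 1.7500, f(x_0) = 5.754603, coefficient = 1
x_1 = 2.1667, f(x_1) = 8.729138, coefficient = 4
x_2 = 2.5833, f(x_2) = 13.241202, coefficient = 2
x_3 = 3.0000, f(x_3) = 20.085537, coefficient = 4
x_4 = 3.4167, f(x_4) = 30.467687, coefficient = 2
x_5 = 3.8333, f(x_5) = 46.216336, coefficient = 4
x_6 = 4.2500, f(x_6) = 70.105412, coefficient = 1

I ≈ (0.416667/3) × 463.401838 = 64.361366
Exact value: 64.350810
Error: 0.010557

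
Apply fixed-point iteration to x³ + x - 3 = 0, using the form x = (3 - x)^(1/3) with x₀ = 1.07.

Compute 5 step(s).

Equation: x³ + x - 3 = 0
Fixed-point form: x = (3 - x)^(1/3)
x₀ = 1.07

x_1 = g(1.070000) = 1.245047
x_2 = g(1.245047) = 1.206207
x_3 = g(1.206207) = 1.215041
x_4 = g(1.215041) = 1.213043
x_5 = g(1.213043) = 1.213495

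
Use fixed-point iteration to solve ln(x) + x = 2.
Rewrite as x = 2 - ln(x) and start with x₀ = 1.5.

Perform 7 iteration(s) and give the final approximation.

Equation: ln(x) + x = 2
Fixed-point form: x = 2 - ln(x)
x₀ = 1.5

x_1 = g(1.500000) = 1.594535
x_2 = g(1.594535) = 1.533418
x_3 = g(1.533418) = 1.572501
x_4 = g(1.572501) = 1.547333
x_5 = g(1.547333) = 1.563467
x_6 = g(1.563467) = 1.553094
x_7 = g(1.553094) = 1.559751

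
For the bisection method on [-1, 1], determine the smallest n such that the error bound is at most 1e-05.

We need (b-a)/2^n ≤ 1e-05
(1 - (-1))/2^n ≤ 1e-05
2/2^n ≤ 1e-05
2^n ≥ 200000
n ≥ log₂(200000) = 17.61
n ≥ 18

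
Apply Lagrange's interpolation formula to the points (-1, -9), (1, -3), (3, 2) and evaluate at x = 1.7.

Lagrange interpolation formula:
P(x) = Σ yᵢ × Lᵢ(x)
where Lᵢ(x) = Π_{j≠i} (x - xⱼ)/(xᵢ - xⱼ)

L_0(1.7) = (1.7 - 1)/(-1 - 1) × (1.7 - 3)/(-1 - 3) = -0.113750
L_1(1.7) = (1.7 - (-1))/(1 - (-1)) × (1.7 - 3)/(1 - 3) = 0.877500
L_2(1.7) = (1.7 - (-1))/(3 - (-1)) × (1.7 - 1)/(3 - 1) = 0.236250

P(1.7) = (-9)×L_0(1.7) + (-3)×L_1(1.7) + 2×L_2(1.7)
P(1.7) = -1.136250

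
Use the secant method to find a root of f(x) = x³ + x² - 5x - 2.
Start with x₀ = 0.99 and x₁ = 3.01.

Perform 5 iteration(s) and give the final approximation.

f(x) = x³ + x² - 5x - 2
x₀ = 0.99, x₁ = 3.01

Secant formula: x_{n+1} = x_n - f(x_n)(x_n - x_{n-1})/(f(x_n) - f(x_{n-1}))

Iteration 1:
  f(0.990000) = -4.999601
  f(3.010000) = 19.281001
  x_2 = 3.010000 - 19.281001×(3.010000 - 0.990000)/(19.281001 - (-4.999601))
       = 1.405937
Iteration 2:
  f(3.010000) = 19.281001
  f(1.405937) = -4.273969
  x_3 = 1.405937 - (-4.273969)×(1.405937 - 3.010000)/(-4.273969 - 19.281001)
       = 1.696989
Iteration 3:
  f(1.405937) = -4.273969
  f(1.696989) = -2.718236
  x_4 = 1.696989 - (-2.718236)×(1.696989 - 1.405937)/(-2.718236 - (-4.273969))
       = 2.205525
Iteration 4:
  f(1.696989) = -2.718236
  f(2.205525) = 2.565141
  x_5 = 2.205525 - 2.565141×(2.205525 - 1.696989)/(2.565141 - (-2.718236))
       = 1.958625
Iteration 5:
  f(2.205525) = 2.565141
  f(1.958625) = -0.443216
  x_6 = 1.958625 - (-0.443216)×(1.958625 - 2.205525)/(-0.443216 - 2.565141)
       = 1.995000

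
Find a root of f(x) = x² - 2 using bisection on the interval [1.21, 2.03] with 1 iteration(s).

f(x) = x² - 2
Initial interval: [1.21, 2.03]

Iteration 1:
  c_1 = (1.210000 + 2.030000)/2 = 1.620000
  f(c_1) = f(1.620000) = 0.624400
  f(a) × f(c) < 0, new interval: [1.210000, 1.620000]

After 1 iteration(s), the approximation is c_1 = 1.620000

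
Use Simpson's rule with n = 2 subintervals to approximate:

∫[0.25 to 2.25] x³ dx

f(x) = x³
a = 0.25, b = 2.25, n = 2
h = (b - a)/n = 1.000000

Simpson's rule: (h/3)[f(x₀) + 4f(x₁) + 2f(x₂) + ... + f(xₙ)]

x_0 = 0.2500, f(x_0) = 0.015625, coefficient = 1
x_1 = 1.2500, f(x_1) = 1.953125, coefficient = 4
x_2 = 2.2500, f(x_2) = 11.390625, coefficient = 1

I ≈ (1.000000/3) × 19.218750 = 6.406250
Exact value: 6.406250
Error: 0.000000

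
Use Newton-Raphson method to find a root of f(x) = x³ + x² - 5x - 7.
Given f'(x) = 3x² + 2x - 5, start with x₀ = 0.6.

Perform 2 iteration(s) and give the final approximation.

f(x) = x³ + x² - 5x - 7
f'(x) = 3x² + 2x - 5
x₀ = 0.6

Newton-Raphson formula: x_{n+1} = x_n - f(x_n)/f'(x_n)

Iteration 1:
  f(0.600000) = -9.424000
  f'(0.600000) = -2.720000
  x_1 = 0.600000 - (-9.424000)/(-2.720000) = -2.864706
Iteration 2:
  f(-2.864706) = -7.979254
  f'(-2.864706) = 13.890208
  x_2 = -2.864706 - (-7.979254)/13.890208 = -2.290254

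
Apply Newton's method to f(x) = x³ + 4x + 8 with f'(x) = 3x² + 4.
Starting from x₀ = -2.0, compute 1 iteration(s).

f(x) = x³ + 4x + 8
f'(x) = 3x² + 4
x₀ = -2.0

Newton-Raphson formula: x_{n+1} = x_n - f(x_n)/f'(x_n)

Iteration 1:
  f(-2.000000) = -8.000000
  f'(-2.000000) = 16.000000
  x_1 = -2.000000 - (-8.000000)/16.000000 = -1.500000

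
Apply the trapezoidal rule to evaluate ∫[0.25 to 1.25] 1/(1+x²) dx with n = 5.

f(x) = 1/(1+x²)
a = 0.25, b = 1.25, n = 5
h = (b - a)/n = 0.200000

Trapezoidal rule: (h/2)[f(x₀) + 2f(x₁) + 2f(x₂) + ... + f(xₙ)]

x_0 = 0.2500, f(x_0) = 0.941176, coefficient = 1
x_1 = 0.4500, f(x_1) = 0.831601, coefficient = 2
x_2 = 0.6500, f(x_2) = 0.702988, coefficient = 2
x_3 = 0.8500, f(x_3) = 0.580552, coefficient = 2
x_4 = 1.0500, f(x_4) = 0.475624, coefficient = 2
x_5 = 1.2500, f(x_5) = 0.390244, coefficient = 1

I ≈ (0.200000/2) × 6.512949 = 0.651295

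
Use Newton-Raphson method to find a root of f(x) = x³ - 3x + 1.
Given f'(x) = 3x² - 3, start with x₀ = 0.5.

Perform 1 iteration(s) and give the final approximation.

f(x) = x³ - 3x + 1
f'(x) = 3x² - 3
x₀ = 0.5

Newton-Raphson formula: x_{n+1} = x_n - f(x_n)/f'(x_n)

Iteration 1:
  f(0.500000) = -0.375000
  f'(0.500000) = -2.250000
  x_1 = 0.500000 - (-0.375000)/(-2.250000) = 0.333333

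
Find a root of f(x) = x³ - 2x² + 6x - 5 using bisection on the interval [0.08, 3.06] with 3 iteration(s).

f(x) = x³ - 2x² + 6x - 5
Initial interval: [0.08, 3.06]

Iteration 1:
  c_1 = (0.080000 + 3.060000)/2 = 1.570000
  f(c_1) = f(1.570000) = 3.360093
  f(a) × f(c) < 0, new interval: [0.080000, 1.570000]
Iteration 2:
  c_2 = (0.080000 + 1.570000)/2 = 0.825000
  f(c_2) = f(0.825000) = -0.849734
  f(a) × f(c) ≥ 0, new interval: [0.825000, 1.570000]
Iteration 3:
  c_3 = (0.825000 + 1.570000)/2 = 1.197500
  f(c_3) = f(1.197500) = 1.034210
  f(a) × f(c) < 0, new interval: [0.825000, 1.197500]

After 3 iteration(s), the approximation is c_3 = 1.197500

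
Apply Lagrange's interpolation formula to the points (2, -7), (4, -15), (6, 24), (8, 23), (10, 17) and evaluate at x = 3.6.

Lagrange interpolation formula:
P(x) = Σ yᵢ × Lᵢ(x)
where Lᵢ(x) = Π_{j≠i} (x - xⱼ)/(xᵢ - xⱼ)

L_0(3.6) = (3.6 - 4)/(2 - 4) × (3.6 - 6)/(2 - 6) × (3.6 - 8)/(2 - 8) × (3.6 - 10)/(2 - 10) = 0.070400
L_1(3.6) = (3.6 - 2)/(4 - 2) × (3.6 - 6)/(4 - 6) × (3.6 - 8)/(4 - 8) × (3.6 - 10)/(4 - 10) = 1.126400
L_2(3.6) = (3.6 - 2)/(6 - 2) × (3.6 - 4)/(6 - 4) × (3.6 - 8)/(6 - 8) × (3.6 - 10)/(6 - 10) = -0.281600
L_3(3.6) = (3.6 - 2)/(8 - 2) × (3.6 - 4)/(8 - 4) × (3.6 - 6)/(8 - 6) × (3.6 - 10)/(8 - 10) = 0.102400
L_4(3.6) = (3.6 - 2)/(10 - 2) × (3.6 - 4)/(10 - 4) × (3.6 - 6)/(10 - 6) × (3.6 - 8)/(10 - 8) = -0.017600

P(3.6) = (-7)×L_0(3.6) + (-15)×L_1(3.6) + 24×L_2(3.6) + 23×L_3(3.6) + 17×L_4(3.6)
P(3.6) = -22.091200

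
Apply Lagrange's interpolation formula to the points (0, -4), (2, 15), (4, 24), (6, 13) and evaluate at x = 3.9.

Lagrange interpolation formula:
P(x) = Σ yᵢ × Lᵢ(x)
where Lᵢ(x) = Π_{j≠i} (x - xⱼ)/(xᵢ - xⱼ)

L_0(3.9) = (3.9 - 2)/(0 - 2) × (3.9 - 4)/(0 - 4) × (3.9 - 6)/(0 - 6) = -0.008313
L_1(3.9) = (3.9 - 0)/(2 - 0) × (3.9 - 4)/(2 - 4) × (3.9 - 6)/(2 - 6) = 0.051188
L_2(3.9) = (3.9 - 0)/(4 - 0) × (3.9 - 2)/(4 - 2) × (3.9 - 6)/(4 - 6) = 0.972562
L_3(3.9) = (3.9 - 0)/(6 - 0) × (3.9 - 2)/(6 - 2) × (3.9 - 4)/(6 - 4) = -0.015438

P(3.9) = (-4)×L_0(3.9) + 15×L_1(3.9) + 24×L_2(3.9) + 13×L_3(3.9)
P(3.9) = 23.941875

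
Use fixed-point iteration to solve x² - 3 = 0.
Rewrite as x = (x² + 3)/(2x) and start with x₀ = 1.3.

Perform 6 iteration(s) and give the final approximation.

Equation: x² - 3 = 0
Fixed-point form: x = (x² + 3)/(2x)
x₀ = 1.3

x_1 = g(1.300000) = 1.803846
x_2 = g(1.803846) = 1.733480
x_3 = g(1.733480) = 1.732051
x_4 = g(1.732051) = 1.732051
x_5 = g(1.732051) = 1.732051
x_6 = g(1.732051) = 1.732051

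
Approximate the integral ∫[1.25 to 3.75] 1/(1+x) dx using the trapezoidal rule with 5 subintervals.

f(x) = 1/(1+x)
a = 1.25, b = 3.75, n = 5
h = (b - a)/n = 0.500000

Trapezoidal rule: (h/2)[f(x₀) + 2f(x₁) + 2f(x₂) + ... + f(xₙ)]

x_0 = 1.2500, f(x_0) = 0.444444, coefficient = 1
x_1 = 1.7500, f(x_1) = 0.363636, coefficient = 2
x_2 = 2.2500, f(x_2) = 0.307692, coefficient = 2
x_3 = 2.7500, f(x_3) = 0.266667, coefficient = 2
x_4 = 3.2500, f(x_4) = 0.235294, coefficient = 2
x_5 = 3.7500, f(x_5) = 0.210526, coefficient = 1

I ≈ (0.500000/2) × 3.001550 = 0.750387
Exact value: 0.747214
Error: 0.003173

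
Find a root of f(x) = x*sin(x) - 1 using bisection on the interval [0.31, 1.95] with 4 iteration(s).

f(x) = x*sin(x) - 1
Initial interval: [0.31, 1.95]

Iteration 1:
  c_1 = (0.310000 + 1.950000)/2 = 1.130000
  f(c_1) = f(1.130000) = 0.021986
  f(a) × f(c) < 0, new interval: [0.310000, 1.130000]
Iteration 2:
  c_2 = (0.310000 + 1.130000)/2 = 0.720000
  f(c_2) = f(0.720000) = -0.525243
  f(a) × f(c) ≥ 0, new interval: [0.720000, 1.130000]
Iteration 3:
  c_3 = (0.720000 + 1.130000)/2 = 0.925000
  f(c_3) = f(0.925000) = -0.261276
  f(a) × f(c) ≥ 0, new interval: [0.925000, 1.130000]
Iteration 4:
  c_4 = (0.925000 + 1.130000)/2 = 1.027500
  f(c_4) = f(1.027500) = -0.120450
  f(a) × f(c) ≥ 0, new interval: [1.027500, 1.130000]

After 4 iteration(s), the approximation is c_4 = 1.027500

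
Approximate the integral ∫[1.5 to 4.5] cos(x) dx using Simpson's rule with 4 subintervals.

f(x) = cos(x)
a = 1.5, b = 4.5, n = 4
h = (b - a)/n = 0.750000

Simpson's rule: (h/3)[f(x₀) + 4f(x₁) + 2f(x₂) + ... + f(xₙ)]

x_0 = 1.5000, f(x_0) = 0.070737, coefficient = 1
x_1 = 2.2500, f(x_1) = -0.628174, coefficient = 4
x_2 = 3.0000, f(x_2) = -0.989992, coefficient = 2
x_3 = 3.7500, f(x_3) = -0.820559, coefficient = 4
x_4 = 4.5000, f(x_4) = -0.210796, coefficient = 1

I ≈ (0.750000/3) × -7.914976 = -1.978744
Exact value: -1.975025
Error: 0.003719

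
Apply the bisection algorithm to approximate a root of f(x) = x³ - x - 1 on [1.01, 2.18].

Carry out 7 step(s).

f(x) = x³ - x - 1
Initial interval: [1.01, 2.18]

Iteration 1:
  c_1 = (1.010000 + 2.180000)/2 = 1.595000
  f(c_1) = f(1.595000) = 1.462720
  f(a) × f(c) < 0, new interval: [1.010000, 1.595000]
Iteration 2:
  c_2 = (1.010000 + 1.595000)/2 = 1.302500
  f(c_2) = f(1.302500) = -0.092801
  f(a) × f(c) ≥ 0, new interval: [1.302500, 1.595000]
Iteration 3:
  c_3 = (1.302500 + 1.595000)/2 = 1.448750
  f(c_3) = f(1.448750) = 0.591997
  f(a) × f(c) < 0, new interval: [1.302500, 1.448750]
Iteration 4:
  c_4 = (1.302500 + 1.448750)/2 = 1.375625
  f(c_4) = f(1.375625) = 0.227531
  f(a) × f(c) < 0, new interval: [1.302500, 1.375625]
Iteration 5:
  c_5 = (1.302500 + 1.375625)/2 = 1.339063
  f(c_5) = f(1.339063) = 0.061995
  f(a) × f(c) < 0, new interval: [1.302500, 1.339063]
Iteration 6:
  c_6 = (1.302500 + 1.339063)/2 = 1.320781
  f(c_6) = f(1.320781) = -0.016727
  f(a) × f(c) ≥ 0, new interval: [1.320781, 1.339063]
Iteration 7:
  c_7 = (1.320781 + 1.339063)/2 = 1.329922
  f(c_7) = f(1.329922) = 0.022301
  f(a) × f(c) < 0, new interval: [1.320781, 1.329922]

After 7 iteration(s), the approximation is c_7 = 1.329922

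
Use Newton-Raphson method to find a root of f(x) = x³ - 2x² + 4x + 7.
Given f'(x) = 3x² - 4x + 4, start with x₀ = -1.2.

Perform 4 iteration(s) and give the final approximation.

f(x) = x³ - 2x² + 4x + 7
f'(x) = 3x² - 4x + 4
x₀ = -1.2

Newton-Raphson formula: x_{n+1} = x_n - f(x_n)/f'(x_n)

Iteration 1:
  f(-1.200000) = -2.408000
  f'(-1.200000) = 13.120000
  x_1 = -1.200000 - (-2.408000)/13.120000 = -1.016463
Iteration 2:
  f(-1.016463) = -0.182457
  f'(-1.016463) = 11.165447
  x_2 = -1.016463 - (-0.182457)/11.165447 = -1.000122
Iteration 3:
  f(-1.000122) = -0.001344
  f'(-1.000122) = 11.001222
  x_3 = -1.000122 - (-0.001344)/11.001222 = -1.000000
Iteration 4:
  f(-1.000000) = 0.000000
  f'(-1.000000) = 11.000000
  x_4 = -1.000000 - 0.000000/11.000000 = -1.000000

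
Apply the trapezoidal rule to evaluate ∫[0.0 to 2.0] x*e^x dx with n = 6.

f(x) = x*e^x
a = 0.0, b = 2.0, n = 6
h = (b - a)/n = 0.333333

Trapezoidal rule: (h/2)[f(x₀) + 2f(x₁) + 2f(x₂) + ... + f(xₙ)]

x_0 = 0.0000, f(x_0) = 0.000000, coefficient = 1
x_1 = 0.3333, f(x_1) = 0.465204, coefficient = 2
x_2 = 0.6667, f(x_2) = 1.298489, coefficient = 2
x_3 = 1.0000, f(x_3) = 2.718282, coefficient = 2
x_4 = 1.3333, f(x_4) = 5.058224, coefficient = 2
x_5 = 1.6667, f(x_5) = 8.824150, coefficient = 2
x_6 = 2.0000, f(x_6) = 14.778112, coefficient = 1

I ≈ (0.333333/2) × 51.506811 = 8.584468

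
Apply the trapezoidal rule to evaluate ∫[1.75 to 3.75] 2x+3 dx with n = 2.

f(x) = 2x+3
a = 1.75, b = 3.75, n = 2
h = (b - a)/n = 1.000000

Trapezoidal rule: (h/2)[f(x₀) + 2f(x₁) + 2f(x₂) + ... + f(xₙ)]

x_0 = 1.7500, f(x_0) = 6.500000, coefficient = 1
x_1 = 2.7500, f(x_1) = 8.500000, coefficient = 2
x_2 = 3.7500, f(x_2) = 10.500000, coefficient = 1

I ≈ (1.000000/2) × 34.000000 = 17.000000
Exact value: 17.000000
Error: 0.000000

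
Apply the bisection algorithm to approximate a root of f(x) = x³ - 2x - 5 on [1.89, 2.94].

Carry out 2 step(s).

f(x) = x³ - 2x - 5
Initial interval: [1.89, 2.94]

Iteration 1:
  c_1 = (1.890000 + 2.940000)/2 = 2.415000
  f(c_1) = f(2.415000) = 4.254823
  f(a) × f(c) < 0, new interval: [1.890000, 2.415000]
Iteration 2:
  c_2 = (1.890000 + 2.415000)/2 = 2.152500
  f(c_2) = f(2.152500) = 0.668084
  f(a) × f(c) < 0, new interval: [1.890000, 2.152500]

After 2 iteration(s), the approximation is c_2 = 2.152500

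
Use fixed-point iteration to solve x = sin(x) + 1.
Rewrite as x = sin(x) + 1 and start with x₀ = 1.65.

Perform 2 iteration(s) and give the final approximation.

Equation: x = sin(x) + 1
Fixed-point form: x = sin(x) + 1
x₀ = 1.65

x_1 = g(1.650000) = 1.996865
x_2 = g(1.996865) = 1.910598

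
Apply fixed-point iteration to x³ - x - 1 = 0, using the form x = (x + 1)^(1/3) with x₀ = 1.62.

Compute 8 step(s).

Equation: x³ - x - 1 = 0
Fixed-point form: x = (x + 1)^(1/3)
x₀ = 1.62

x_1 = g(1.620000) = 1.378586
x_2 = g(1.378586) = 1.334872
x_3 = g(1.334872) = 1.326644
x_4 = g(1.326644) = 1.325084
x_5 = g(1.325084) = 1.324787
x_6 = g(1.324787) = 1.324731
x_7 = g(1.324731) = 1.324720
x_8 = g(1.324720) = 1.324718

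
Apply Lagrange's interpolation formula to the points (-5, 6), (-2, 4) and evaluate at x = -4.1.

Lagrange interpolation formula:
P(x) = Σ yᵢ × Lᵢ(x)
where Lᵢ(x) = Π_{j≠i} (x - xⱼ)/(xᵢ - xⱼ)

L_0(-4.1) = (-4.1 - (-2))/(-5 - (-2)) = 0.700000
L_1(-4.1) = (-4.1 - (-5))/(-2 - (-5)) = 0.300000

P(-4.1) = 6×L_0(-4.1) + 4×L_1(-4.1)
P(-4.1) = 5.400000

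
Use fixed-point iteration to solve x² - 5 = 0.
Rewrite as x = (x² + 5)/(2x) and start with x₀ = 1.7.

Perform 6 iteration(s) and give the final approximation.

Equation: x² - 5 = 0
Fixed-point form: x = (x² + 5)/(2x)
x₀ = 1.7

x_1 = g(1.700000) = 2.320588
x_2 = g(2.320588) = 2.237607
x_3 = g(2.237607) = 2.236069
x_4 = g(2.236069) = 2.236068
x_5 = g(2.236068) = 2.236068
x_6 = g(2.236068) = 2.236068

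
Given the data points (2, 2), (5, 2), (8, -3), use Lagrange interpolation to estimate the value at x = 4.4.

Lagrange interpolation formula:
P(x) = Σ yᵢ × Lᵢ(x)
where Lᵢ(x) = Π_{j≠i} (x - xⱼ)/(xᵢ - xⱼ)

L_0(4.4) = (4.4 - 5)/(2 - 5) × (4.4 - 8)/(2 - 8) = 0.120000
L_1(4.4) = (4.4 - 2)/(5 - 2) × (4.4 - 8)/(5 - 8) = 0.960000
L_2(4.4) = (4.4 - 2)/(8 - 2) × (4.4 - 5)/(8 - 5) = -0.080000

P(4.4) = 2×L_0(4.4) + 2×L_1(4.4) + (-3)×L_2(4.4)
P(4.4) = 2.400000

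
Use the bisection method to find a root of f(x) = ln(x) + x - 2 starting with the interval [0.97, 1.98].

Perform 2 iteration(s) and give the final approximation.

f(x) = ln(x) + x - 2
Initial interval: [0.97, 1.98]

Iteration 1:
  c_1 = (0.970000 + 1.980000)/2 = 1.475000
  f(c_1) = f(1.475000) = -0.136342
  f(a) × f(c) ≥ 0, new interval: [1.475000, 1.980000]
Iteration 2:
  c_2 = (1.475000 + 1.980000)/2 = 1.727500
  f(c_2) = f(1.727500) = 0.274175
  f(a) × f(c) < 0, new interval: [1.475000, 1.727500]

After 2 iteration(s), the approximation is c_2 = 1.727500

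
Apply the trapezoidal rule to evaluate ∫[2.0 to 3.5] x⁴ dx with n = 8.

f(x) = x⁴
a = 2.0, b = 3.5, n = 8
h = (b - a)/n = 0.187500

Trapezoidal rule: (h/2)[f(x₀) + 2f(x₁) + 2f(x₂) + ... + f(xₙ)]

x_0 = 2.0000, f(x_0) = 16.000000, coefficient = 1
x_1 = 2.1875, f(x_1) = 22.897720, coefficient = 2
x_2 = 2.3750, f(x_2) = 31.816650, coefficient = 2
x_3 = 2.5625, f(x_3) = 43.117691, coefficient = 2
x_4 = 2.7500, f(x_4) = 57.191406, coefficient = 2
x_5 = 2.9375, f(x_5) = 74.458023, coefficient = 2
x_6 = 3.1250, f(x_6) = 95.367432, coefficient = 2
x_7 = 3.3125, f(x_7) = 120.399185, coefficient = 2
x_8 = 3.5000, f(x_8) = 150.062500, coefficient = 1

I ≈ (0.187500/2) × 1056.558716 = 99.052380
Exact value: 98.643750
Error: 0.408630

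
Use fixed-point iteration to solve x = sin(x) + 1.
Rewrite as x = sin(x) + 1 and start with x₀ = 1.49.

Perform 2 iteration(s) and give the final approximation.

Equation: x = sin(x) + 1
Fixed-point form: x = sin(x) + 1
x₀ = 1.49

x_1 = g(1.490000) = 1.996738
x_2 = g(1.996738) = 1.910650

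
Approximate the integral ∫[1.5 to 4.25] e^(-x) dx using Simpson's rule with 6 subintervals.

f(x) = e^(-x)
a = 1.5, b = 4.25, n = 6
h = (b - a)/n = 0.458333

Simpson's rule: (h/3)[f(x₀) + 4f(x₁) + 2f(x₂) + ... + f(xₙ)]

x_0 = 1.5000, f(x_0) = 0.223130, coefficient = 1
x_1 = 1.9583, f(x_1) = 0.141093, coefficient = 4
x_2 = 2.4167, f(x_2) = 0.089219, coefficient = 2
x_3 = 2.8750, f(x_3) = 0.056416, coefficient = 4
x_4 = 3.3333, f(x_4) = 0.035674, coefficient = 2
x_5 = 3.7917, f(x_5) = 0.022558, coefficient = 4
x_6 = 4.2500, f(x_6) = 0.014264, coefficient = 1

I ≈ (0.458333/3) × 1.367449 = 0.208916
Exact value: 0.208866
Error: 0.000050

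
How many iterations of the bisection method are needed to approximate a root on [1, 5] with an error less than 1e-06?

We need (b-a)/2^n ≤ 1e-06
(5 - 1)/2^n ≤ 1e-06
4/2^n ≤ 1e-06
2^n ≥ 4000000
n ≥ log₂(4000000) = 21.93
n ≥ 22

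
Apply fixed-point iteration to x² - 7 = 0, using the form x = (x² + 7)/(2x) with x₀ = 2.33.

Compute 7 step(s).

Equation: x² - 7 = 0
Fixed-point form: x = (x² + 7)/(2x)
x₀ = 2.33

x_1 = g(2.330000) = 2.667146
x_2 = g(2.667146) = 2.645837
x_3 = g(2.645837) = 2.645751
x_4 = g(2.645751) = 2.645751
x_5 = g(2.645751) = 2.645751
x_6 = g(2.645751) = 2.645751
x_7 = g(2.645751) = 2.645751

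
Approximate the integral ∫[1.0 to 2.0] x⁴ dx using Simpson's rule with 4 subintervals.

f(x) = x⁴
a = 1.0, b = 2.0, n = 4
h = (b - a)/n = 0.250000

Simpson's rule: (h/3)[f(x₀) + 4f(x₁) + 2f(x₂) + ... + f(xₙ)]

x_0 = 1.0000, f(x_0) = 1.000000, coefficient = 1
x_1 = 1.2500, f(x_1) = 2.441406, coefficient = 4
x_2 = 1.5000, f(x_2) = 5.062500, coefficient = 2
x_3 = 1.7500, f(x_3) = 9.378906, coefficient = 4
x_4 = 2.0000, f(x_4) = 16.000000, coefficient = 1

I ≈ (0.250000/3) × 74.406250 = 6.200521
Exact value: 6.200000
Error: 0.000521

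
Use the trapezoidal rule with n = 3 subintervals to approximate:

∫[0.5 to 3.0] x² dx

f(x) = x²
a = 0.5, b = 3.0, n = 3
h = (b - a)/n = 0.833333

Trapezoidal rule: (h/2)[f(x₀) + 2f(x₁) + 2f(x₂) + ... + f(xₙ)]

x_0 = 0.5000, f(x_0) = 0.250000, coefficient = 1
x_1 = 1.3333, f(x_1) = 1.777778, coefficient = 2
x_2 = 2.1667, f(x_2) = 4.694444, coefficient = 2
x_3 = 3.0000, f(x_3) = 9.000000, coefficient = 1

I ≈ (0.833333/2) × 22.194444 = 9.247685
Exact value: 8.958333
Error: 0.289352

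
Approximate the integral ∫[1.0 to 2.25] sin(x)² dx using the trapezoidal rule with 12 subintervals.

f(x) = sin(x)²
a = 1.0, b = 2.25, n = 12
h = (b - a)/n = 0.104167

Trapezoidal rule: (h/2)[f(x₀) + 2f(x₁) + 2f(x₂) + ... + f(xₙ)]

x_0 = 1.0000, f(x_0) = 0.708073, coefficient = 1
x_1 = 1.1042, f(x_1) = 0.797609, coefficient = 2
x_2 = 1.2083, f(x_2) = 0.874274, coefficient = 2
x_3 = 1.3125, f(x_3) = 0.934754, coefficient = 2
x_4 = 1.4167, f(x_4) = 0.976432, coefficient = 2
x_5 = 1.5208, f(x_5) = 0.997506, coefficient = 2
x_6 = 1.6250, f(x_6) = 0.997065, coefficient = 2
x_7 = 1.7292, f(x_7) = 0.975128, coefficient = 2
x_8 = 1.8333, f(x_8) = 0.932643, coefficient = 2
x_9 = 1.9375, f(x_9) = 0.871449, coefficient = 2
x_10 = 2.0417, f(x_10) = 0.794191, coefficient = 2
x_11 = 2.1458, f(x_11) = 0.704210, coefficient = 2
x_12 = 2.2500, f(x_12) = 0.605398, coefficient = 1

I ≈ (0.104167/2) × 21.023991 = 1.095000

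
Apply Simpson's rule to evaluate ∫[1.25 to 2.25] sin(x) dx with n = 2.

f(x) = sin(x)
a = 1.25, b = 2.25, n = 2
h = (b - a)/n = 0.500000

Simpson's rule: (h/3)[f(x₀) + 4f(x₁) + 2f(x₂) + ... + f(xₙ)]

x_0 = 1.2500, f(x_0) = 0.948985, coefficient = 1
x_1 = 1.7500, f(x_1) = 0.983986, coefficient = 4
x_2 = 2.2500, f(x_2) = 0.778073, coefficient = 1

I ≈ (0.500000/3) × 5.663002 = 0.943834
Exact value: 0.943496
Error: 0.000338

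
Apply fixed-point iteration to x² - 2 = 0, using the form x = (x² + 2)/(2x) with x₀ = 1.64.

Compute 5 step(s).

Equation: x² - 2 = 0
Fixed-point form: x = (x² + 2)/(2x)
x₀ = 1.64

x_1 = g(1.640000) = 1.429756
x_2 = g(1.429756) = 1.414298
x_3 = g(1.414298) = 1.414214
x_4 = g(1.414214) = 1.414214
x_5 = g(1.414214) = 1.414214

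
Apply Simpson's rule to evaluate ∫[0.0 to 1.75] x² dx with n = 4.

f(x) = x²
a = 0.0, b = 1.75, n = 4
h = (b - a)/n = 0.437500

Simpson's rule: (h/3)[f(x₀) + 4f(x₁) + 2f(x₂) + ... + f(xₙ)]

x_0 = 0.0000, f(x_0) = 0.000000, coefficient = 1
x_1 = 0.4375, f(x_1) = 0.191406, coefficient = 4
x_2 = 0.8750, f(x_2) = 0.765625, coefficient = 2
x_3 = 1.3125, f(x_3) = 1.722656, coefficient = 4
x_4 = 1.7500, f(x_4) = 3.062500, coefficient = 1

I ≈ (0.437500/3) × 12.250000 = 1.786458
Exact value: 1.786458
Error: 0.000000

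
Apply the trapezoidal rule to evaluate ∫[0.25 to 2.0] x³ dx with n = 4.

f(x) = x³
a = 0.25, b = 2.0, n = 4
h = (b - a)/n = 0.437500

Trapezoidal rule: (h/2)[f(x₀) + 2f(x₁) + 2f(x₂) + ... + f(xₙ)]

x_0 = 0.2500, f(x_0) = 0.015625, coefficient = 1
x_1 = 0.6875, f(x_1) = 0.324951, coefficient = 2
x_2 = 1.1250, f(x_2) = 1.423828, coefficient = 2
x_3 = 1.5625, f(x_3) = 3.814697, coefficient = 2
x_4 = 2.0000, f(x_4) = 8.000000, coefficient = 1

I ≈ (0.437500/2) × 19.142578 = 4.187439
Exact value: 3.999023
Error: 0.188416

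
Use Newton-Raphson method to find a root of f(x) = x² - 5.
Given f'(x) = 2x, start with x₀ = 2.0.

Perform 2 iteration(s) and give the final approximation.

f(x) = x² - 5
f'(x) = 2x
x₀ = 2.0

Newton-Raphson formula: x_{n+1} = x_n - f(x_n)/f'(x_n)

Iteration 1:
  f(2.000000) = -1.000000
  f'(2.000000) = 4.000000
  x_1 = 2.000000 - (-1.000000)/4.000000 = 2.250000
Iteration 2:
  f(2.250000) = 0.062500
  f'(2.250000) = 4.500000
  x_2 = 2.250000 - 0.062500/4.500000 = 2.236111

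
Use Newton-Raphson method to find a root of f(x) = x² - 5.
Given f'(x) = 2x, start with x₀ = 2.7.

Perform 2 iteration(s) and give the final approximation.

f(x) = x² - 5
f'(x) = 2x
x₀ = 2.7

Newton-Raphson formula: x_{n+1} = x_n - f(x_n)/f'(x_n)

Iteration 1:
  f(2.700000) = 2.290000
  f'(2.700000) = 5.400000
  x_1 = 2.700000 - 2.290000/5.400000 = 2.275926
Iteration 2:
  f(2.275926) = 0.179839
  f'(2.275926) = 4.551852
  x_2 = 2.275926 - 0.179839/4.551852 = 2.236417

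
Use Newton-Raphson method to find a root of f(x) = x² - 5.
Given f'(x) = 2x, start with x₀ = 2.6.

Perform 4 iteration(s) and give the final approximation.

f(x) = x² - 5
f'(x) = 2x
x₀ = 2.6

Newton-Raphson formula: x_{n+1} = x_n - f(x_n)/f'(x_n)

Iteration 1:
  f(2.600000) = 1.760000
  f'(2.600000) = 5.200000
  x_1 = 2.600000 - 1.760000/5.200000 = 2.261538
Iteration 2:
  f(2.261538) = 0.114556
  f'(2.261538) = 4.523077
  x_2 = 2.261538 - 0.114556/4.523077 = 2.236211
Iteration 3:
  f(2.236211) = 0.000641
  f'(2.236211) = 4.472423
  x_3 = 2.236211 - 0.000641/4.472423 = 2.236068
Iteration 4:
  f(2.236068) = 0.000000
  f'(2.236068) = 4.472136
  x_4 = 2.236068 - 0.000000/4.472136 = 2.236068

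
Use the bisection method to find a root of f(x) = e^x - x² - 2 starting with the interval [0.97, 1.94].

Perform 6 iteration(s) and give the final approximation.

f(x) = e^x - x² - 2
Initial interval: [0.97, 1.94]

Iteration 1:
  c_1 = (0.970000 + 1.940000)/2 = 1.455000
  f(c_1) = f(1.455000) = 0.167458
  f(a) × f(c) < 0, new interval: [0.970000, 1.455000]
Iteration 2:
  c_2 = (0.970000 + 1.455000)/2 = 1.212500
  f(c_2) = f(1.212500) = -0.108277
  f(a) × f(c) ≥ 0, new interval: [1.212500, 1.455000]
Iteration 3:
  c_3 = (1.212500 + 1.455000)/2 = 1.333750
  f(c_3) = f(1.333750) = 0.016360
  f(a) × f(c) < 0, new interval: [1.212500, 1.333750]
Iteration 4:
  c_4 = (1.212500 + 1.333750)/2 = 1.273125
  f(c_4) = f(1.273125) = -0.048850
  f(a) × f(c) ≥ 0, new interval: [1.273125, 1.333750]
Iteration 5:
  c_5 = (1.273125 + 1.333750)/2 = 1.303437
  f(c_5) = f(1.303437) = -0.017018
  f(a) × f(c) ≥ 0, new interval: [1.303437, 1.333750]
Iteration 6:
  c_6 = (1.303437 + 1.333750)/2 = 1.318594
  f(c_6) = f(1.318594) = -0.000529
  f(a) × f(c) ≥ 0, new interval: [1.318594, 1.333750]

After 6 iteration(s), the approximation is c_6 = 1.318594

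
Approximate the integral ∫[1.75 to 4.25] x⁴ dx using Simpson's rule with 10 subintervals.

f(x) = x⁴
a = 1.75, b = 4.25, n = 10
h = (b - a)/n = 0.250000

Simpson's rule: (h/3)[f(x₀) + 4f(x₁) + 2f(x₂) + ... + f(xₙ)]

x_0 = 1.7500, f(x_0) = 9.378906, coefficient = 1
x_1 = 2.0000, f(x_1) = 16.000000, coefficient = 4
x_2 = 2.2500, f(x_2) = 25.628906, coefficient = 2
x_3 = 2.5000, f(x_3) = 39.062500, coefficient = 4
x_4 = 2.7500, f(x_4) = 57.191406, coefficient = 2
x_5 = 3.0000, f(x_5) = 81.000000, coefficient = 4
x_6 = 3.2500, f(x_6) = 111.566406, coefficient = 2
x_7 = 3.5000, f(x_7) = 150.062500, coefficient = 4
x_8 = 3.7500, f(x_8) = 197.753906, coefficient = 2
x_9 = 4.0000, f(x_9) = 256.000000, coefficient = 4
x_10 = 4.2500, f(x_10) = 326.253906, coefficient = 1

I ≈ (0.250000/3) × 3288.414062 = 274.034505
Exact value: 274.033203
Error: 0.001302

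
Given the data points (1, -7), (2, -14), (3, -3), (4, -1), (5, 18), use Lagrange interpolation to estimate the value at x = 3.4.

Lagrange interpolation formula:
P(x) = Σ yᵢ × Lᵢ(x)
where Lᵢ(x) = Π_{j≠i} (x - xⱼ)/(xᵢ - xⱼ)

L_0(3.4) = (3.4 - 2)/(1 - 2) × (3.4 - 3)/(1 - 3) × (3.4 - 4)/(1 - 4) × (3.4 - 5)/(1 - 5) = 0.022400
L_1(3.4) = (3.4 - 1)/(2 - 1) × (3.4 - 3)/(2 - 3) × (3.4 - 4)/(2 - 4) × (3.4 - 5)/(2 - 5) = -0.153600
L_2(3.4) = (3.4 - 1)/(3 - 1) × (3.4 - 2)/(3 - 2) × (3.4 - 4)/(3 - 4) × (3.4 - 5)/(3 - 5) = 0.806400
L_3(3.4) = (3.4 - 1)/(4 - 1) × (3.4 - 2)/(4 - 2) × (3.4 - 3)/(4 - 3) × (3.4 - 5)/(4 - 5) = 0.358400
L_4(3.4) = (3.4 - 1)/(5 - 1) × (3.4 - 2)/(5 - 2) × (3.4 - 3)/(5 - 3) × (3.4 - 4)/(5 - 4) = -0.033600

P(3.4) = (-7)×L_0(3.4) + (-14)×L_1(3.4) + (-3)×L_2(3.4) + (-1)×L_3(3.4) + 18×L_4(3.4)
P(3.4) = -1.388800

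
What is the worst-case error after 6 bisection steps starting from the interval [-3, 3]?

Bisection error bound: |error| ≤ (b-a)/2^n
|error| ≤ (3 - (-3))/2^6 = 6/2^6
|error| ≤ 0.0937500000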